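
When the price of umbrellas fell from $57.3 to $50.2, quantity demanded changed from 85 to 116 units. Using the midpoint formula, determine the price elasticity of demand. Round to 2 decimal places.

%Δq = (116 − 85)/[(85 + 116)/2] = 31/100.5 ≈ 0.3085.
%Δp = (50.2 − 57.3)/[(57.3 + 50.2)/2] = -7.1/53.75 ≈ -0.1321.
Arc elasticity E = %Δq/%Δp ≈ 0.3085/-0.1321 ≈ -2.34.
|E| > 1: demand is elastic over this range.

-2.34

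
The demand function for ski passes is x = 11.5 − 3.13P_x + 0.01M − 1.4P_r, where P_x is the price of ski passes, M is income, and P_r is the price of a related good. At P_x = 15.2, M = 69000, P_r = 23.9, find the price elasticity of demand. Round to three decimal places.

-0.077

x = 11.5 − 3.13(15.2) + 0.01(69000) − 1.4(23.9) = 11.5 − 47.576 + 690 − 33.46 = 620.464.
∂x/∂P_x = −3.13, so E_p = (−3.13)·(15.2/620.464) ≈ -0.077.
|E_p| < 1: demand is inelastic.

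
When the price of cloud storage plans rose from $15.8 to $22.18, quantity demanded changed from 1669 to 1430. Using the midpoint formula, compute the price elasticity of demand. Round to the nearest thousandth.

%Δq = (1430 − 1669)/[(1669 + 1430)/2] = -239/1549.5 ≈ -0.1542.
%Δp = (22.18 − 15.8)/[(15.8 + 22.18)/2] = 6.38/18.99 ≈ 0.3360.
Arc elasticity E = %Δq/%Δp ≈ -0.1542/0.3360 ≈ -0.459.
|E| < 1: demand is inelastic over this range.

-0.459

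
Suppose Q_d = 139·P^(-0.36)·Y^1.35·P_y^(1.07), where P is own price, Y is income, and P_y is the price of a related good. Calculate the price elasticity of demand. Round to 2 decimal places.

-0.36

For a Cobb–Douglas (constant-elasticity) form Q_d = A·P^α·…, the elasticity with respect to P equals the exponent α at every point.
Here the exponent on P is -0.36, so the price elasticity of demand is -0.36.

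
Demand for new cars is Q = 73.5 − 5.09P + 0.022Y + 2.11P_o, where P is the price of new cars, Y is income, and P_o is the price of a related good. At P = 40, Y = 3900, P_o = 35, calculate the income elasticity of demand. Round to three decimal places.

Substituting, Q = 73.5 − 5.09(40) + 0.022(3900) + 2.11(35) = 73.5 − 203.6 + 85.8 + 73.85 = 29.55.
∂Q/∂Y = +0.022, so E_I = 0.022·(3900/29.55) ≈ 2.904.
E_I > 1: normal good (luxury).

2.904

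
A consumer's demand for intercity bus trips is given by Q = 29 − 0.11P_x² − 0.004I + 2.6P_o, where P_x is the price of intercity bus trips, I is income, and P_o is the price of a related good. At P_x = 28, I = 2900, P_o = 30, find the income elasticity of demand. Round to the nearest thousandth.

Q = 29 − 0.11(28)² − 0.004(2900) + 2.6(30) = 29 − 86.24 − 11.6 + 78 = 9.16.
∂Q/∂I = −0.004, so E_I = -0.004·(2900/9.16) ≈ -1.266.
E_I < 0: inferior good.

-1.266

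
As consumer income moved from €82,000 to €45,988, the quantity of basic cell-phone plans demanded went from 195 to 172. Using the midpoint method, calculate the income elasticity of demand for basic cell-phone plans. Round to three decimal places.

0.223

%ΔQ = (172 − 195)/[(195+172)/2] = -23/183.5 ≈ -0.1253.
%ΔY = (45,988 − 82,000)/[(82,000+45,988)/2] = -36012/63994 ≈ -0.5627.
E_I = %ΔQ/%ΔY ≈ 0.223.
E_I ∈ (0,1): normal good (necessity).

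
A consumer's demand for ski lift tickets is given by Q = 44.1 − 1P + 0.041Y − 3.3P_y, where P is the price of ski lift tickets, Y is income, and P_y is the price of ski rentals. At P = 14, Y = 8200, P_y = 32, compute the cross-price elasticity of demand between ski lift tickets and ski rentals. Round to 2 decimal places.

-0.41

Q = 44.1 − 1(14) + 0.041(8200) − 3.3(32) = 44.1 − 14 + 336.2 − 105.6 = 260.7.
∂Q/∂P_y = −3.3, so E_xy = -3.3·(32/260.7) ≈ -0.41.
E_xy < 0: the goods are complements.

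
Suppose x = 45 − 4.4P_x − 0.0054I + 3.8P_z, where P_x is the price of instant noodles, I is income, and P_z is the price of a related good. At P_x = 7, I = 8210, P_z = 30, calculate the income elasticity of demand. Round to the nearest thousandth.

x = 45 − 4.4(7) − 0.0054(8210) + 3.8(30) = 45 − 30.8 − 44.334 + 114 = 83.866.
∂x/∂I = −0.0054, so E_I = -0.0054·(8210/83.866) ≈ -0.529.
E_I < 0: inferior good.

-0.529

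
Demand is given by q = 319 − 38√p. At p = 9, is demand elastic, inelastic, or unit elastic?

inelastic

At p = 9, q = 205.
dq/dp = −38/(2√p) = −38/(2·3).
Point elasticity E = (dq/dp)·(p/q) = -6.3333 × 9/205 ≈ -0.278.
|E| ≈ 0.278 < 1, so demand is inelastic.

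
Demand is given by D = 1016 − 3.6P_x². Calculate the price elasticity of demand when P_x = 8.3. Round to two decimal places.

At P_x = 8.3, D = 767.996.
dD/dP_x = −2·3.6·P_x = −59.76.
Point elasticity E = (dD/dP_x)·(P_x/D) = -59.76 × 8.3/767.996 ≈ -0.65.
|E| < 1, so demand is inelastic at this price.

-0.65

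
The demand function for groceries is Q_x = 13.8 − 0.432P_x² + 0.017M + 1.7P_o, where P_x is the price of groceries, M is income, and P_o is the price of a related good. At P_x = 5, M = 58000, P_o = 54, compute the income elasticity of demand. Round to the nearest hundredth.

Evaluating quantity at (P_x, M, P_o) gives Q_x = 13.8 − 0.432(5)² + 0.017(58000) + 1.7(54) = 13.8 − 10.8 + 986 + 91.8 = 1080.8.
∂Q_x/∂M = +0.017, so E_I = 0.017·(58000/1080.8) ≈ 0.91.
E_I ∈ (0,1): normal good (necessity).

0.91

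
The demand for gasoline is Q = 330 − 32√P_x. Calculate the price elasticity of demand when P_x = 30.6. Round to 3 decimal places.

-0.579

At P_x = 30.6, Q = 152.9847.
dQ/dP_x = −32/(2√P_x) = −32/(2·5.5317).
Point elasticity E = (dQ/dP_x)·(P_x/Q) = -2.8924 × 30.6/152.9847 ≈ -0.579.
|E| < 1, so demand is inelastic at this price.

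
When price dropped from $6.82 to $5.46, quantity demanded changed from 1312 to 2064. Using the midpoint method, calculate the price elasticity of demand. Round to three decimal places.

-2.011

%ΔQ = (2064 − 1312)/[(1312 + 2064)/2] = 752/1688 ≈ 0.4455.
%Δp = (5.46 − 6.82)/[(6.82 + 5.46)/2] = -1.36/6.14 ≈ -0.2215.
Arc elasticity E = %ΔQ/%Δp ≈ 0.4455/-0.2215 ≈ -2.011.
|E| > 1: demand is elastic over this range.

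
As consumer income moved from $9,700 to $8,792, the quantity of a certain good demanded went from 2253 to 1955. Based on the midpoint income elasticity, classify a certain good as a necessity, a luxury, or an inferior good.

luxury

%ΔQ = (1955 − 2253)/[(2253+1955)/2] = -298/2104 ≈ -0.1416.
%ΔI = (8,792 − 9,700)/[(9,700+8,792)/2] = -908/9246 ≈ -0.0982.
E_I = %ΔQ/%ΔI ≈ 1.442.
E_I > 1: normal good (luxury).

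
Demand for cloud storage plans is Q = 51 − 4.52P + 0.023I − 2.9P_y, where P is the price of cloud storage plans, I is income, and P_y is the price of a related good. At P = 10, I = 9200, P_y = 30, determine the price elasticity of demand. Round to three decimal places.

-0.347

First evaluate Q: 51 − 4.52(10) + 0.023(9200) − 2.9(30) = 51 − 45.2 + 211.6 − 87 = 130.4.
∂Q/∂P = −4.52, so E_p = (−4.52)·(10/130.4) ≈ -0.347.
|E_p| < 1: demand is inelastic.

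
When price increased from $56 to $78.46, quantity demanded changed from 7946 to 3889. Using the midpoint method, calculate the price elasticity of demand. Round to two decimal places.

%Δq = (3889 − 7946)/[(7946 + 3889)/2] = -4057/5917.5 ≈ -0.6856.
%ΔP = (78.46 − 56)/[(56 + 78.46)/2] = 22.46/67.23 ≈ 0.3341.
Arc elasticity E = %Δq/%ΔP ≈ -0.6856/0.3341 ≈ -2.05.
|E| > 1: demand is elastic over this range.

-2.05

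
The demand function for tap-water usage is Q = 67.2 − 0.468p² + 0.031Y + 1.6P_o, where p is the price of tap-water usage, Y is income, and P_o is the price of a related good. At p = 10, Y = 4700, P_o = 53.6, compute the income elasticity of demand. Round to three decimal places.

Evaluating quantity at (p, Y, P_o) gives Q = 67.2 − 0.468(10)² + 0.031(4700) + 1.6(53.6) = 67.2 − 46.8 + 145.7 + 85.76 = 251.86.
∂Q/∂Y = +0.031, so E_I = 0.031·(4700/251.86) ≈ 0.578.
E_I ∈ (0,1): normal good (necessity).

0.578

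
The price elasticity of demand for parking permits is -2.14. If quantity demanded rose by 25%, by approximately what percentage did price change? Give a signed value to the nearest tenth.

-11.7

%ΔQ ≈ E × %ΔP ⇒ %ΔP = %ΔQ / E = (25%)/(-2.14) ≈ -11.7%.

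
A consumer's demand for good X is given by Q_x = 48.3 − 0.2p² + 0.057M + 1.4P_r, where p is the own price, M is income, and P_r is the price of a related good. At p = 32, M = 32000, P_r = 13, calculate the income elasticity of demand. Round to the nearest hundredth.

1.08

Substituting, Q_x = 48.3 − 0.2(32)² + 0.057(32000) + 1.4(13) = 48.3 − 204.8 + 1824 + 18.2 = 1685.7.
∂Q_x/∂M = +0.057, so E_I = 0.057·(32000/1685.7) ≈ 1.08.
E_I > 1: normal good (luxury).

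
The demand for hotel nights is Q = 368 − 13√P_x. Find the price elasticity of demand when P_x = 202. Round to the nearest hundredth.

At P_x = 202, Q = 183.2353.
dQ/dP_x = −13/(2√P_x) = −13/(2·14.2127).
Point elasticity E = (dQ/dP_x)·(P_x/Q) = -0.4573 × 202/183.2353 ≈ -0.50.
|E| < 1, so demand is inelastic at this price.

-0.50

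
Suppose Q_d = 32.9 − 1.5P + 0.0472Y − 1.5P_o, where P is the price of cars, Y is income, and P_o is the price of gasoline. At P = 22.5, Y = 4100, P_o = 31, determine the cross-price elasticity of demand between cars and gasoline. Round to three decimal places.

-0.318

Substituting, Q_d = 32.9 − 1.5(22.5) + 0.0472(4100) − 1.5(31) = 32.9 − 33.75 + 193.52 − 46.5 = 146.17.
∂Q_d/∂P_o = −1.5, so E_xy = -1.5·(31/146.17) ≈ -0.318.
E_xy < 0: the goods are complements.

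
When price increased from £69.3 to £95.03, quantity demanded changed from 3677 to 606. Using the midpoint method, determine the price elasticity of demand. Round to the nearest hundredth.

%Δq = (606 − 3677)/[(3677 + 606)/2] = -3071/2141.5 ≈ -1.4340.
%Δp = (95.03 − 69.3)/[(69.3 + 95.03)/2] = 25.73/82.165 ≈ 0.3132.
Arc elasticity E = %Δq/%Δp ≈ -1.4340/0.3132 ≈ -4.58.
|E| > 1: demand is elastic over this range.

-4.58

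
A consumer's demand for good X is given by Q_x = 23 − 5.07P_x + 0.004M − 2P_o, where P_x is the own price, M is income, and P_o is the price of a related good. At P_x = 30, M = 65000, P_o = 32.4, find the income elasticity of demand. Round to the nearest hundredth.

3.93

Evaluating quantity at (P_x, M, P_o) gives Q_x = 23 − 5.07(30) + 0.004(65000) − 2(32.4) = 23 − 152.1 + 260 − 64.8 = 66.1.
∂Q_x/∂M = +0.004, so E_I = 0.004·(65000/66.1) ≈ 3.93.
E_I > 1: normal good (luxury).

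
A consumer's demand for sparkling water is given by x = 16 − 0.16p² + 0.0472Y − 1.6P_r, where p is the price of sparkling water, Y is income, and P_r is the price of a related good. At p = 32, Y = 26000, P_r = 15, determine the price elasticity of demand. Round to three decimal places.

-0.310

At the given point, x = 16 − 0.16(32)² + 0.0472(26000) − 1.6(15) = 16 − 163.84 + 1227.2 − 24 = 1055.36.
∂x/∂p = −2·0.16·p = -10.24, so E_p = -10.24·(32/1055.36) ≈ -0.310.
|E_p| < 1: demand is inelastic.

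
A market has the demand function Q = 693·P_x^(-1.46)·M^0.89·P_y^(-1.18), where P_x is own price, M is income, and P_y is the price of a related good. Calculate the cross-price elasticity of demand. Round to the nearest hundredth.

-1.18

For a Cobb–Douglas (constant-elasticity) form Q = A·P_y^α·…, the elasticity with respect to P_y equals the exponent α at every point.
Here the exponent on P_y is -1.18, so the cross-price elasticity of demand is -1.18.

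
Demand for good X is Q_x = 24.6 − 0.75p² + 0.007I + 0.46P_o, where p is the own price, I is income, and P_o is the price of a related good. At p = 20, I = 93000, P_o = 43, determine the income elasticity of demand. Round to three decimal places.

Evaluating quantity at (p, I, P_o) gives Q_x = 24.6 − 0.75(20)² + 0.007(93000) + 0.46(43) = 24.6 − 300 + 651 + 19.78 = 395.38.
∂Q_x/∂I = +0.007, so E_I = 0.007·(93000/395.38) ≈ 1.647.
E_I > 1: normal good (luxury).

1.647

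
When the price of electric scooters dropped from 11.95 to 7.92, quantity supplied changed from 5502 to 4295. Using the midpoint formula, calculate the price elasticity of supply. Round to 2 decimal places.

%Δq = (4295 − 5502)/[(5502 + 4295)/2] = -1207/4898.5 ≈ -0.2464.
%ΔP = (7.92 − 11.95)/[(11.95 + 7.92)/2] = -4.03/9.935 ≈ -0.4056.
Arc elasticity E = %Δq/%ΔP ≈ -0.2464/-0.4056 ≈ 0.61.
|E| < 1: supply is inelastic over this range.

0.61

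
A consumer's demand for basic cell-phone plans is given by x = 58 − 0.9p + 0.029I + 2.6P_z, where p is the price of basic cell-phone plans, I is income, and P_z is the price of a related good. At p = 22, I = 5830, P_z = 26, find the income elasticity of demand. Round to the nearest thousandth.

Evaluating quantity at (p, I, P_z) gives x = 58 − 0.9(22) + 0.029(5830) + 2.6(26) = 58 − 19.8 + 169.07 + 67.6 = 274.87.
∂x/∂I = +0.029, so E_I = 0.029·(5830/274.87) ≈ 0.615.
E_I ∈ (0,1): normal good (necessity).

0.615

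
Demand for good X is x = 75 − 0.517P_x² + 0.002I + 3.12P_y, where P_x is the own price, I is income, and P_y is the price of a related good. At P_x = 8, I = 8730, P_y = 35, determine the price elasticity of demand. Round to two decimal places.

x = 75 − 0.517(8)² + 0.002(8730) + 3.12(35) = 75 − 33.088 + 17.46 + 109.2 = 168.572.
∂x/∂P_x = −2·0.517·P_x = -8.272, so E_p = -8.272·(8/168.572) ≈ -0.39.
|E_p| < 1: demand is inelastic.

-0.39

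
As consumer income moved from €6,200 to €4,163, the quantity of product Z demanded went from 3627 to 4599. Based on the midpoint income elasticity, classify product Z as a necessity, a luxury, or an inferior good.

%ΔQ = (4599 − 3627)/[(3627+4599)/2] = 972/4113 ≈ 0.2363.
%ΔI = (4,163 − 6,200)/[(6,200+4,163)/2] = -2037/5181.5 ≈ -0.3931.
E_I = %ΔQ/%ΔI ≈ -0.601.
E_I < 0: inferior good.

inferior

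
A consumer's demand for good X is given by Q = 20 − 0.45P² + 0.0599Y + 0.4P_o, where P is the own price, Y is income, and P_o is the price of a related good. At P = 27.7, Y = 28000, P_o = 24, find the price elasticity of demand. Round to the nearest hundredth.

-0.51

Substituting, Q = 20 − 0.45(27.7)² + 0.0599(28000) + 0.4(24) = 20 − 345.2805 + 1677.2 + 9.6 = 1361.5195.
∂Q/∂P = −2·0.45·P = -24.93, so E_p = -24.93·(27.7/1361.5195) ≈ -0.51.
|E_p| < 1: demand is inelastic.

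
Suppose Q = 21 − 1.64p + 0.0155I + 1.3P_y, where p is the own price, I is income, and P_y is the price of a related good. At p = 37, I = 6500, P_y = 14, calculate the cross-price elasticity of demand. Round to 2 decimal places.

0.23

First evaluate Q: 21 − 1.64(37) + 0.0155(6500) + 1.3(14) = 21 − 60.68 + 100.75 + 18.2 = 79.27.
∂Q/∂P_y = +1.3, so E_xy = 1.3·(14/79.27) ≈ 0.23.
E_xy > 0: the goods are substitutes.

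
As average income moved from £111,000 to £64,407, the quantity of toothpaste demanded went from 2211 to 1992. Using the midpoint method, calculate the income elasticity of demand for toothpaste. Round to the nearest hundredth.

%ΔQ = (1992 − 2211)/[(2211+1992)/2] = -219/2101.5 ≈ -0.1042.
%ΔI = (64,407 − 111,000)/[(111,000+64,407)/2] = -46593/87703.5 ≈ -0.5313.
E_I = %ΔQ/%ΔI ≈ 0.20.
E_I ∈ (0,1): normal good (necessity).

0.20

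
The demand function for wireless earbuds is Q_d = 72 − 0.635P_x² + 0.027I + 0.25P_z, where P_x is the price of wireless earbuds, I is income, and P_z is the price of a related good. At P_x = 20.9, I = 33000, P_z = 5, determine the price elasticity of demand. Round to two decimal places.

-0.81

At the given point, Q_d = 72 − 0.635(20.9)² + 0.027(33000) + 0.25(5) = 72 − 277.3744 + 891 + 1.25 = 686.8757.
∂Q_d/∂P_x = −2·0.635·P_x = -26.543, so E_p = -26.543·(20.9/686.8757) ≈ -0.81.
|E_p| < 1: demand is inelastic.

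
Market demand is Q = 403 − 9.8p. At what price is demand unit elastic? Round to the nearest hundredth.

20.56

For linear demand Q = a − bp, E = −bp/(a − bp). |E| = 1 ⇒ bp = a − bp ⇒ p = a/(2b).
p = 403/(2·9.8) ≈ 20.56.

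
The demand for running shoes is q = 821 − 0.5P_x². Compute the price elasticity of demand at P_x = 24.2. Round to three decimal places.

-1.109

At P_x = 24.2, q = 528.18.
dq/dP_x = −2·0.5·P_x = −24.2.
Point elasticity E = (dq/dP_x)·(P_x/q) = -24.2 × 24.2/528.18 ≈ -1.109.
|E| > 1, so demand is elastic at this price.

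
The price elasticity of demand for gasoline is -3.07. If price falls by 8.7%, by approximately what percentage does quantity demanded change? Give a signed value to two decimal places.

%ΔQ ≈ E × %ΔP = (-3.07) × (-8.7%) ≈ 26.71%.

26.71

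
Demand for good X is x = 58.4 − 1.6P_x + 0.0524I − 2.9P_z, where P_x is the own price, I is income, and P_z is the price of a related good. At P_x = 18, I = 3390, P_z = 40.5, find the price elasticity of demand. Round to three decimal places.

-0.321

At the given point, x = 58.4 − 1.6(18) + 0.0524(3390) − 2.9(40.5) = 58.4 − 28.8 + 177.636 − 117.45 = 89.786.
∂x/∂P_x = −1.6, so E_p = (−1.6)·(18/89.786) ≈ -0.321.
|E_p| < 1: demand is inelastic.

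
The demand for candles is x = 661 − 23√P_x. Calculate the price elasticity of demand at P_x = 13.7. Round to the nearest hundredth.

At P_x = 13.7, x = 575.8689.
dx/dP_x = −23/(2√P_x) = −23/(2·3.7014).
Point elasticity E = (dx/dP_x)·(P_x/x) = -3.107 × 13.7/575.8689 ≈ -0.07.
|E| < 1, so demand is inelastic at this price.

-0.07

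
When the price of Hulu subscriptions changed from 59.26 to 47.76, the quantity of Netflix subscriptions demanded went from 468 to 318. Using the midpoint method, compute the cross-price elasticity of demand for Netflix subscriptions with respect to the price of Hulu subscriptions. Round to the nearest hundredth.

1.78

%ΔQ_x = (318 − 468)/[(468+318)/2] = -150/393 ≈ -0.3817.
%ΔP_y = (47.76 − 59.26)/[(59.26+47.76)/2] ≈ -0.2149.
E_xy = -0.3817/-0.2149 ≈ 1.78.
E_xy > 0, so Netflix subscriptions and Hulu subscriptions are substitutes.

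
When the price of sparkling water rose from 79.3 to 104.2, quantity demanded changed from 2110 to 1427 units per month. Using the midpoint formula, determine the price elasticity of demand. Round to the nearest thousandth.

-1.423

%Δq = (1427 − 2110)/[(2110 + 1427)/2] = -683/1768.5 ≈ -0.3862.
%ΔP = (104.2 − 79.3)/[(79.3 + 104.2)/2] = 24.9/91.75 ≈ 0.2714.
Arc elasticity E = %Δq/%ΔP ≈ -0.3862/0.2714 ≈ -1.423.
|E| > 1: demand is elastic over this range.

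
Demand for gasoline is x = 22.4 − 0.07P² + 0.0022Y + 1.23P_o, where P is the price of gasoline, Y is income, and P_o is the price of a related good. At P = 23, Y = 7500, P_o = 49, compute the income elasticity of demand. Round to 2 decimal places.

Substituting, x = 22.4 − 0.07(23)² + 0.0022(7500) + 1.23(49) = 22.4 − 37.03 + 16.5 + 60.27 = 62.14.
∂x/∂Y = +0.0022, so E_I = 0.0022·(7500/62.14) ≈ 0.27.
E_I ∈ (0,1): normal good (necessity).

0.27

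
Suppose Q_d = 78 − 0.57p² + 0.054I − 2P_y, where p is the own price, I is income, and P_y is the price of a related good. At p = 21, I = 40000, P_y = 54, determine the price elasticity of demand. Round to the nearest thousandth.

First evaluate Q_d: 78 − 0.57(21)² + 0.054(40000) − 2(54) = 78 − 251.37 + 2160 − 108 = 1878.63.
∂Q_d/∂p = −2·0.57·p = -23.94, so E_p = -23.94·(21/1878.63) ≈ -0.268.
|E_p| < 1: demand is inelastic.

-0.268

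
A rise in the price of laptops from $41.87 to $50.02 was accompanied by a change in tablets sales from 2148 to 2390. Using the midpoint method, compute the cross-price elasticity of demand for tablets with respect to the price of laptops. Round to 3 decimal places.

%ΔQ_x = (2390 − 2148)/[(2148+2390)/2] = 242/2269 ≈ 0.1067.
%ΔP_y = (50.02 − 41.87)/[(41.87+50.02)/2] ≈ 0.1774.
E_xy = 0.1067/0.1774 ≈ 0.601.
E_xy > 0, so tablets and laptops are substitutes.

0.601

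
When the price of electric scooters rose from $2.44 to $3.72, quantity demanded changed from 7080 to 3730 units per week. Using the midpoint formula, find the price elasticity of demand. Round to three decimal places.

%ΔQ = (3730 − 7080)/[(7080 + 3730)/2] = -3350/5405 ≈ -0.6198.
%ΔP = (3.72 − 2.44)/[(2.44 + 3.72)/2] = 1.28/3.08 ≈ 0.4156.
Arc elasticity E = %ΔQ/%ΔP ≈ -0.6198/0.4156 ≈ -1.491.
|E| > 1: demand is elastic over this range.

-1.491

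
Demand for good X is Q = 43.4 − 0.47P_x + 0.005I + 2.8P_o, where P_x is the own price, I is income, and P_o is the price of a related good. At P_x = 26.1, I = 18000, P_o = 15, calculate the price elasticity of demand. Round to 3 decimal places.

-0.075

First evaluate Q: 43.4 − 0.47(26.1) + 0.005(18000) + 2.8(15) = 43.4 − 12.267 + 90 + 42 = 163.133.
∂Q/∂P_x = −0.47, so E_p = (−0.47)·(26.1/163.133) ≈ -0.075.
|E_p| < 1: demand is inelastic.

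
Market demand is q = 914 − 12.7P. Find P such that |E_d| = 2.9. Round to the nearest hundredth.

Set −bP/(a − bP) = −2.9 ⇒ bP = 2.9(a − bP) ⇒ bP(1+2.9) = 2.9·a.
P = 2.9·914/(12.7·3.9) ≈ 53.52.

53.52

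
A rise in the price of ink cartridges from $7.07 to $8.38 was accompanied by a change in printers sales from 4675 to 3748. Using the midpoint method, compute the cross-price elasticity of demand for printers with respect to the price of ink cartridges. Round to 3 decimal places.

-1.298

%ΔQ_x = (3748 − 4675)/[(4675+3748)/2] = -927/4211.5 ≈ -0.2201.
%ΔP_y = (8.38 − 7.07)/[(7.07+8.38)/2] ≈ 0.1696.
E_xy = -0.2201/0.1696 ≈ -1.298.
E_xy < 0, so printers and ink cartridges are complements.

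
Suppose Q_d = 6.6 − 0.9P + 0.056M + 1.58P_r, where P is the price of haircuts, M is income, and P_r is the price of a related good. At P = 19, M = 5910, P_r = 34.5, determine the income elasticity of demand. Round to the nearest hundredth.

First evaluate Q_d: 6.6 − 0.9(19) + 0.056(5910) + 1.58(34.5) = 6.6 − 17.1 + 330.96 + 54.51 = 374.97.
∂Q_d/∂M = +0.056, so E_I = 0.056·(5910/374.97) ≈ 0.88.
E_I ∈ (0,1): normal good (necessity).

0.88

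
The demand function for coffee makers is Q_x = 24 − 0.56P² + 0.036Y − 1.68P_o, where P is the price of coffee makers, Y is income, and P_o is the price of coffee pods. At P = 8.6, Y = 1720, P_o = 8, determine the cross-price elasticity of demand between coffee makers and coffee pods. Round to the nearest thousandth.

First evaluate Q_x: 24 − 0.56(8.6)² + 0.036(1720) − 1.68(8) = 24 − 41.4176 + 61.92 − 13.44 = 31.0624.
∂Q_x/∂P_o = −1.68, so E_xy = -1.68·(8/31.0624) ≈ -0.433.
E_xy < 0: the goods are complements.

-0.433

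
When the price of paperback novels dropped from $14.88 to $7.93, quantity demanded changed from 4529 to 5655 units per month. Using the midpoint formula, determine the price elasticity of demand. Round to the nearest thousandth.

-0.363

%ΔQ = (5655 − 4529)/[(4529 + 5655)/2] = 1126/5092 ≈ 0.2211.
%ΔP = (7.93 − 14.88)/[(14.88 + 7.93)/2] = -6.95/11.405 ≈ -0.6094.
Arc elasticity E = %ΔQ/%ΔP ≈ 0.2211/-0.6094 ≈ -0.363.
|E| < 1: demand is inelastic over this range.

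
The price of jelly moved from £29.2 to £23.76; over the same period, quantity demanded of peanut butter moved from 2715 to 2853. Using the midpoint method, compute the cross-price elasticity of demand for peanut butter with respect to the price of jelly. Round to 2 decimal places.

-0.24

%ΔQ_x = (2853 − 2715)/[(2715+2853)/2] = 138/2784 ≈ 0.0496.
%ΔP_y = (23.76 − 29.2)/[(29.2+23.76)/2] ≈ -0.2054.
E_xy = 0.0496/-0.2054 ≈ -0.24.
E_xy < 0, so peanut butter and jelly are complements.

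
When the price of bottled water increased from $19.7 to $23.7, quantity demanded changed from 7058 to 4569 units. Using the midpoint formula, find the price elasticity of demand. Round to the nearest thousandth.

-2.323

%ΔQ = (4569 − 7058)/[(7058 + 4569)/2] = -2489/5813.5 ≈ -0.4281.
%Δp = (23.7 − 19.7)/[(19.7 + 23.7)/2] = 4/21.7 ≈ 0.1843.
Arc elasticity E = %ΔQ/%Δp ≈ -0.4281/0.1843 ≈ -2.323.
|E| > 1: demand is elastic over this range.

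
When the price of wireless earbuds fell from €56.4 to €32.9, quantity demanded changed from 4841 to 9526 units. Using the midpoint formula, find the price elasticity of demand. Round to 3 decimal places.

-1.239

%ΔQ = (9526 − 4841)/[(4841 + 9526)/2] = 4685/7183.5 ≈ 0.6522.
%Δp = (32.9 − 56.4)/[(56.4 + 32.9)/2] = -23.5/44.65 ≈ -0.5263.
Arc elasticity E = %ΔQ/%Δp ≈ 0.6522/-0.5263 ≈ -1.239.
|E| > 1: demand is elastic over this range.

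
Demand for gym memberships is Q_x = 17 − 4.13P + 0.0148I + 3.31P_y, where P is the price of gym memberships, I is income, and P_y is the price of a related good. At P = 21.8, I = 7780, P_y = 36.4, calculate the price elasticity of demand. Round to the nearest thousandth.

-0.554

Substituting, Q_x = 17 − 4.13(21.8) + 0.0148(7780) + 3.31(36.4) = 17 − 90.034 + 115.144 + 120.484 = 162.594.
∂Q_x/∂P = −4.13, so E_p = (−4.13)·(21.8/162.594) ≈ -0.554.
|E_p| < 1: demand is inelastic.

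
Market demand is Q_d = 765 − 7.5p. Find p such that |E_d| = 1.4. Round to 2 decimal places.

Set −bp/(a − bp) = −1.4 ⇒ bp = 1.4(a − bp) ⇒ bp(1+1.4) = 1.4·a.
p = 1.4·765/(7.5·2.4) = 59.50.

59.50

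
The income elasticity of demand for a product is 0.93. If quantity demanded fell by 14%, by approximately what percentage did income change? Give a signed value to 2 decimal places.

-15.05

%ΔQ ≈ E × %ΔI ⇒ %ΔI = %ΔQ / E = (-14%)/(0.93) ≈ -15.05%.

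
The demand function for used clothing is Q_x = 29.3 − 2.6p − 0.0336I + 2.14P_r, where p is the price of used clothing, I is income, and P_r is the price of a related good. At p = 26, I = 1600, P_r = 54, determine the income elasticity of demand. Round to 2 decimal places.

-2.29

Evaluating quantity at (p, I, P_r) gives Q_x = 29.3 − 2.6(26) − 0.0336(1600) + 2.14(54) = 29.3 − 67.6 − 53.76 + 115.56 = 23.5.
∂Q_x/∂I = −0.0336, so E_I = -0.0336·(1600/23.5) ≈ -2.29.
E_I < 0: inferior good.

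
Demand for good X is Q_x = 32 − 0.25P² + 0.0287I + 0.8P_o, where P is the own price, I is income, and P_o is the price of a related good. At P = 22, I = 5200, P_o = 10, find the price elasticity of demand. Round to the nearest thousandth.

-3.546

Evaluating quantity at (P, I, P_o) gives Q_x = 32 − 0.25(22)² + 0.0287(5200) + 0.8(10) = 32 − 121 + 149.24 + 8 = 68.24.
∂Q_x/∂P = −2·0.25·P = -11, so E_p = -11·(22/68.24) ≈ -3.546.
|E_p| > 1: demand is elastic.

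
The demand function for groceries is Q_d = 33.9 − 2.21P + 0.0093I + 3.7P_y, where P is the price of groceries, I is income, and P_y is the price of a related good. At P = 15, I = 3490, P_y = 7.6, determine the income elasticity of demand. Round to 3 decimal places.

0.529

Evaluating quantity at (P, I, P_y) gives Q_d = 33.9 − 2.21(15) + 0.0093(3490) + 3.7(7.6) = 33.9 − 33.15 + 32.457 + 28.12 = 61.327.
∂Q_d/∂I = +0.0093, so E_I = 0.0093·(3490/61.327) ≈ 0.529.
E_I ∈ (0,1): normal good (necessity).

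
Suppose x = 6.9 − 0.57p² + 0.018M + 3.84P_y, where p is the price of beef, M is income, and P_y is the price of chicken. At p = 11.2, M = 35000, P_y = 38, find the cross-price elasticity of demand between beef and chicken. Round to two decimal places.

Evaluating quantity at (p, M, P_y) gives x = 6.9 − 0.57(11.2)² + 0.018(35000) + 3.84(38) = 6.9 − 71.5008 + 630 + 145.92 = 711.3192.
∂x/∂P_y = +3.84, so E_xy = 3.84·(38/711.3192) ≈ 0.21.
E_xy > 0: the goods are substitutes.

0.21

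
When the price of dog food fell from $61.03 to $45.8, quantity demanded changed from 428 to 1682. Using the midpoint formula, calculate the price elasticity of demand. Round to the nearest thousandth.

%ΔQ = (1682 − 428)/[(428 + 1682)/2] = 1254/1055 ≈ 1.1886.
%ΔP = (45.8 − 61.03)/[(61.03 + 45.8)/2] = -15.23/53.415 ≈ -0.2851.
Arc elasticity E = %ΔQ/%ΔP ≈ 1.1886/-0.2851 ≈ -4.169.
|E| > 1: demand is elastic over this range.

-4.169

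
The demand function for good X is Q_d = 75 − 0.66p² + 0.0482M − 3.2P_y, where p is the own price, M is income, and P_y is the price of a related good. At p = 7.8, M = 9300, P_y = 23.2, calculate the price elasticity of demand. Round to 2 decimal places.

First evaluate Q_d: 75 − 0.66(7.8)² + 0.0482(9300) − 3.2(23.2) = 75 − 40.1544 + 448.26 − 74.24 = 408.8656.
∂Q_d/∂p = −2·0.66·p = -10.296, so E_p = -10.296·(7.8/408.8656) ≈ -0.20.
|E_p| < 1: demand is inelastic.

-0.20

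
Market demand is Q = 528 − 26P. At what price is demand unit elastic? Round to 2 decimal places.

For linear demand Q = a − bP, E = −bP/(a − bP). |E| = 1 ⇒ bP = a − bP ⇒ P = a/(2b).
P = 528/(2·26) ≈ 10.15.

10.15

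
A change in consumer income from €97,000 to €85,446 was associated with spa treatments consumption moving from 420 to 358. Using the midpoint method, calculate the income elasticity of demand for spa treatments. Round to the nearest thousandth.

%ΔQ = (358 − 420)/[(420+358)/2] = -62/389 ≈ -0.1594.
%ΔI = (85,446 − 97,000)/[(97,000+85,446)/2] = -11554/91223 ≈ -0.1267.
E_I = %ΔQ/%ΔI ≈ 1.258.
E_I > 1: normal good (luxury).

1.258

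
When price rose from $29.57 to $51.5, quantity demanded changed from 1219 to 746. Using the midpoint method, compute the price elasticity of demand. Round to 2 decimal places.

%ΔQ = (746 − 1219)/[(1219 + 746)/2] = -473/982.5 ≈ -0.4814.
%Δp = (51.5 − 29.57)/[(29.57 + 51.5)/2] = 21.93/40.535 ≈ 0.5410.
Arc elasticity E = %ΔQ/%Δp ≈ -0.4814/0.5410 ≈ -0.89.
|E| < 1: demand is inelastic over this range.

-0.89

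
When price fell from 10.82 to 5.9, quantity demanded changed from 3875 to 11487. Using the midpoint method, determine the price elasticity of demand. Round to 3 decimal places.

-1.684

%ΔQ = (11487 − 3875)/[(3875 + 11487)/2] = 7612/7681 ≈ 0.9910.
%Δp = (5.9 − 10.82)/[(10.82 + 5.9)/2] = -4.92/8.36 ≈ -0.5885.
Arc elasticity E = %ΔQ/%Δp ≈ 0.9910/-0.5885 ≈ -1.684.
|E| > 1: demand is elastic over this range.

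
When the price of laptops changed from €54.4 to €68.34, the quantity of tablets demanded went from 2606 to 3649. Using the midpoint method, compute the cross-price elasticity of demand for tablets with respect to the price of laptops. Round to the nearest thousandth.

%ΔQ_x = (3649 − 2606)/[(2606+3649)/2] = 1043/3127.5 ≈ 0.3335.
%ΔP_y = (68.34 − 54.4)/[(54.4+68.34)/2] ≈ 0.2271.
E_xy = 0.3335/0.2271 ≈ 1.468.
E_xy > 0, so tablets and laptops are substitutes.

1.468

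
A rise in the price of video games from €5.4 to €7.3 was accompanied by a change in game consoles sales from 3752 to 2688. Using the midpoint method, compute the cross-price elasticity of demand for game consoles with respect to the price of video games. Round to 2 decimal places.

%ΔQ_x = (2688 − 3752)/[(3752+2688)/2] = -1064/3220 ≈ -0.3304.
%ΔP_y = (7.3 − 5.4)/[(5.4+7.3)/2] ≈ 0.2992.
E_xy = -0.3304/0.2992 ≈ -1.10.
E_xy < 0, so game consoles and video games are complements.

-1.10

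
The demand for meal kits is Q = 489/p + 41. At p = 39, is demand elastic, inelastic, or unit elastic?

inelastic

At p = 39, Q = 53.5385.
dQ/dp = −489/p² = −0.3215.
Point elasticity E = (dQ/dp)·(p/Q) = -0.3215 × 39/53.5385 ≈ -0.234.
|E| ≈ 0.234 < 1, so demand is inelastic.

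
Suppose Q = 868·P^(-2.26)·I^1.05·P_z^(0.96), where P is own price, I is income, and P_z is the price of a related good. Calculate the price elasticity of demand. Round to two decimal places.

-2.26

For a Cobb–Douglas (constant-elasticity) form Q = A·P^α·…, the elasticity with respect to P equals the exponent α at every point.
Here the exponent on P is -2.26, so the price elasticity of demand is -2.26.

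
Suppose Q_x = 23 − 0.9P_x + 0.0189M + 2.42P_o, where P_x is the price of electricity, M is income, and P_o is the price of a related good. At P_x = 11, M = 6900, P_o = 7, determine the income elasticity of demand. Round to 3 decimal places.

Evaluating quantity at (P_x, M, P_o) gives Q_x = 23 − 0.9(11) + 0.0189(6900) + 2.42(7) = 23 − 9.9 + 130.41 + 16.94 = 160.45.
∂Q_x/∂M = +0.0189, so E_I = 0.0189·(6900/160.45) ≈ 0.813.
E_I ∈ (0,1): normal good (necessity).

0.813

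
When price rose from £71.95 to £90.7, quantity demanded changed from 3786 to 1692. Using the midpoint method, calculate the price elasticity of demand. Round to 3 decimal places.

-3.316

%Δq = (1692 − 3786)/[(3786 + 1692)/2] = -2094/2739 ≈ -0.7645.
%Δp = (90.7 − 71.95)/[(71.95 + 90.7)/2] = 18.75/81.325 ≈ 0.2306.
Arc elasticity E = %Δq/%Δp ≈ -0.7645/0.2306 ≈ -3.316.
|E| > 1: demand is elastic over this range.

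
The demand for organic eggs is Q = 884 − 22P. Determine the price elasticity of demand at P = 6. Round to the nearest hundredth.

-0.18

At P = 6, Q = 752.
dQ/dP = −22.
Point elasticity E = (dQ/dP)·(P/Q) = -22 × 6/752 ≈ -0.18.
|E| < 1, so demand is inelastic at this price.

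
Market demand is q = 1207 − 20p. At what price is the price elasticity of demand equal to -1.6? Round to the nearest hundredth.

Set −bp/(a − bp) = −1.6 ⇒ bp = 1.6(a − bp) ⇒ bp(1+1.6) = 1.6·a.
p = 1.6·1207/(20·2.6) ≈ 37.14.

37.14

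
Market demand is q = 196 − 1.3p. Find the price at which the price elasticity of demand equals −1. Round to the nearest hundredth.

For linear demand q = a − bp, E = −bp/(a − bp). |E| = 1 ⇒ bp = a − bp ⇒ p = a/(2b).
p = 196/(2·1.3) ≈ 75.38.

75.38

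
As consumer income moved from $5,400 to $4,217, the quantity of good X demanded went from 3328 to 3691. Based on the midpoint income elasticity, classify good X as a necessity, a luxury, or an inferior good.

%ΔQ = (3691 − 3328)/[(3328+3691)/2] = 363/3509.5 ≈ 0.1034.
%ΔY = (4,217 − 5,400)/[(5,400+4,217)/2] = -1183/4808.5 ≈ -0.2460.
E_I = %ΔQ/%ΔY ≈ -0.420.
E_I < 0: inferior good.

inferior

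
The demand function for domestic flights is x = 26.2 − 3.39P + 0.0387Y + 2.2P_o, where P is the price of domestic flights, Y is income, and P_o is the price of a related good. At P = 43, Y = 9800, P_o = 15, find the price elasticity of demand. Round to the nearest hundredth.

At the given point, x = 26.2 − 3.39(43) + 0.0387(9800) + 2.2(15) = 26.2 − 145.77 + 379.26 + 33 = 292.69.
∂x/∂P = −3.39, so E_p = (−3.39)·(43/292.69) ≈ -0.50.
|E_p| < 1: demand is inelastic.

-0.50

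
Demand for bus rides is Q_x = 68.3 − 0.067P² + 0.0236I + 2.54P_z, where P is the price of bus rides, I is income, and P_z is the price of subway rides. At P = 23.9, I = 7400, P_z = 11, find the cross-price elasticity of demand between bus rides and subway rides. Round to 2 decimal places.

At the given point, Q_x = 68.3 − 0.067(23.9)² + 0.0236(7400) + 2.54(11) = 68.3 − 38.2711 + 174.64 + 27.94 = 232.6089.
∂Q_x/∂P_z = +2.54, so E_xy = 2.54·(11/232.6089) ≈ 0.12.
E_xy > 0: the goods are substitutes.

0.12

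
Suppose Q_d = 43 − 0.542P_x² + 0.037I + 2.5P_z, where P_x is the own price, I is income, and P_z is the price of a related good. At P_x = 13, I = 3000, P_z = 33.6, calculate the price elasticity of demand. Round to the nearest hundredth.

-1.25

At the given point, Q_d = 43 − 0.542(13)² + 0.037(3000) + 2.5(33.6) = 43 − 91.598 + 111 + 84 = 146.402.
∂Q_d/∂P_x = −2·0.542·P_x = -14.092, so E_p = -14.092·(13/146.402) ≈ -1.25.
|E_p| > 1: demand is elastic.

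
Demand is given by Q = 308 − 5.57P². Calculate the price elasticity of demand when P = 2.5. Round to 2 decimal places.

-0.25

At P = 2.5, Q = 273.1875.
dQ/dP = −2·5.57·P = −27.85.
Point elasticity E = (dQ/dP)·(P/Q) = -27.85 × 2.5/273.1875 ≈ -0.25.
|E| < 1, so demand is inelastic at this price.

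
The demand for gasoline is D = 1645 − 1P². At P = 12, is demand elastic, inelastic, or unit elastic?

inelastic

At P = 12, D = 1501.
dD/dP = −2·1·P = −24.
Point elasticity E = (dD/dP)·(P/D) = -24 × 12/1501 ≈ -0.192.
|E| ≈ 0.192 < 1, so demand is inelastic.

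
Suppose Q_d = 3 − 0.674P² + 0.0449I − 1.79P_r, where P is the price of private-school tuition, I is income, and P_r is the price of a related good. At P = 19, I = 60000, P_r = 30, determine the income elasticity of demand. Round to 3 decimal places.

At the given point, Q_d = 3 − 0.674(19)² + 0.0449(60000) − 1.79(30) = 3 − 243.314 + 2694 − 53.7 = 2399.986.
∂Q_d/∂I = +0.0449, so E_I = 0.0449·(60000/2399.986) ≈ 1.123.
E_I > 1: normal good (luxury).

1.123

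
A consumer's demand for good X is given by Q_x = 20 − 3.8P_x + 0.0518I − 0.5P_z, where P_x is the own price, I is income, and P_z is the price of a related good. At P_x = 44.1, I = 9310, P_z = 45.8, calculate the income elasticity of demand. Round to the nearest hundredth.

Q_x = 20 − 3.8(44.1) + 0.0518(9310) − 0.5(45.8) = 20 − 167.58 + 482.258 − 22.9 = 311.778.
∂Q_x/∂I = +0.0518, so E_I = 0.0518·(9310/311.778) ≈ 1.55.
E_I > 1: normal good (luxury).

1.55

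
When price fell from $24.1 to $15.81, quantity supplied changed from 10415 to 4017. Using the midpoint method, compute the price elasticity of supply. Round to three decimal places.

%Δq = (4017 − 10415)/[(10415 + 4017)/2] = -6398/7216 ≈ -0.8866.
%ΔP = (15.81 − 24.1)/[(24.1 + 15.81)/2] = -8.29/19.955 ≈ -0.4154.
Arc elasticity E = %Δq/%ΔP ≈ -0.8866/-0.4154 ≈ 2.134.
|E| > 1: supply is elastic over this range.

2.134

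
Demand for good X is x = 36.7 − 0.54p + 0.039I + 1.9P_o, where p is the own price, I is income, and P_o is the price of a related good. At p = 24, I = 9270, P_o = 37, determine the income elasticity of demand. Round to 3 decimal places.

0.794

Evaluating quantity at (p, I, P_o) gives x = 36.7 − 0.54(24) + 0.039(9270) + 1.9(37) = 36.7 − 12.96 + 361.53 + 70.3 = 455.57.
∂x/∂I = +0.039, so E_I = 0.039·(9270/455.57) ≈ 0.794.
E_I ∈ (0,1): normal good (necessity).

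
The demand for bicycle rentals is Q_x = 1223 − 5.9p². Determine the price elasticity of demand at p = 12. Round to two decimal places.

-4.55

At p = 12, Q_x = 373.4.
dQ_x/dp = −2·5.9·p = −141.6.
Point elasticity E = (dQ_x/dp)·(p/Q_x) = -141.6 × 12/373.4 ≈ -4.55.
|E| > 1, so demand is elastic at this price.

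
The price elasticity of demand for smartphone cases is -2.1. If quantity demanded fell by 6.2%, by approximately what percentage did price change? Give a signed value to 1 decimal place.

%ΔQ ≈ E × %ΔP ⇒ %ΔP = %ΔQ / E = (-6.2%)/(-2.1) ≈ 3.0%.

3.0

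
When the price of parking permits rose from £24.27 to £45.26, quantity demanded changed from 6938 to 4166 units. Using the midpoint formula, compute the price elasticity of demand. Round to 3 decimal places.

-0.827

%ΔQ = (4166 − 6938)/[(6938 + 4166)/2] = -2772/5552 ≈ -0.4993.
%ΔP = (45.26 − 24.27)/[(24.27 + 45.26)/2] = 20.99/34.765 ≈ 0.6038.
Arc elasticity E = %ΔQ/%ΔP ≈ -0.4993/0.6038 ≈ -0.827.
|E| < 1: demand is inelastic over this range.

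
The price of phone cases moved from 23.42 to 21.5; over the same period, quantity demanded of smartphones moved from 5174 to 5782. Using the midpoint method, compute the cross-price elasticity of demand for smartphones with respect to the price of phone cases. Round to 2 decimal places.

-1.30

%ΔQ_x = (5782 − 5174)/[(5174+5782)/2] = 608/5478 ≈ 0.1110.
%ΔP_y = (21.5 − 23.42)/[(23.42+21.5)/2] ≈ -0.0855.
E_xy = 0.1110/-0.0855 ≈ -1.30.
E_xy < 0, so smartphones and phone cases are complements.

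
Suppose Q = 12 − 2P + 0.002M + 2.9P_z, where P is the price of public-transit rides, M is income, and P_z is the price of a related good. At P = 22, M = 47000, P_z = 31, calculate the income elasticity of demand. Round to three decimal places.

First evaluate Q: 12 − 2(22) + 0.002(47000) + 2.9(31) = 12 − 44 + 94 + 89.9 = 151.9.
∂Q/∂M = +0.002, so E_I = 0.002·(47000/151.9) ≈ 0.619.
E_I ∈ (0,1): normal good (necessity).

0.619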